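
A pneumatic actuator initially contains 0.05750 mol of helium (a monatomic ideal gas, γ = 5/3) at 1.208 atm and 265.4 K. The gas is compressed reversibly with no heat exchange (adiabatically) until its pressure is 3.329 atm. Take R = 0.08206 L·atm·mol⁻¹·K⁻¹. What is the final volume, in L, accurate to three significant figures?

From PV = nRT: V₁ = nRT₁/P₁ = 1.037 L.
Adiabatic (γ = 5/3), T V^(γ−1) and P V^γ constant: T₂ = T₁·(P₂/P₁)^((γ−1)/γ) = 398.1 K; V₂ = V₁·(P₁/P₂)^(1/γ) = 0.5643 L.

V₂ ≈ 0.564 L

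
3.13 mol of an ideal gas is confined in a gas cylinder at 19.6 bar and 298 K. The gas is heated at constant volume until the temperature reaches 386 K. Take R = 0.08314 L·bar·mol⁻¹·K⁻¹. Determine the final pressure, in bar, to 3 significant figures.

From PV = nRT: V₁ = nRT₁/P₁ = 3.957 L.
Isochoric, so P/T is constant: V₂ = V₁; P₂ = P₁·(T₂/T₁) = 25.39 bar.

P₂ ≈ 25.4 bar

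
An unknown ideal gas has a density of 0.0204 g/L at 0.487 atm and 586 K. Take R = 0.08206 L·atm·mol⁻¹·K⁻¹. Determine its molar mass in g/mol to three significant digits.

ρ = PM/(RT) ⇒ M = ρRT/P = (0.0204 × 0.08206 × 586.0) / 0.487

M ≈ 2.01 g/mol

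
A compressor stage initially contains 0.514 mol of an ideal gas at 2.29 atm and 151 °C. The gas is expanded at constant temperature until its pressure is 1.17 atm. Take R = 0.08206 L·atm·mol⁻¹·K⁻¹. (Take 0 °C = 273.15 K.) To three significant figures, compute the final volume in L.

V₂ ≈ 15.3 L

Convert: T₁ = 424.1 K.
From PV = nRT: V₁ = nRT₁/P₁ = 7.812 L.
Isothermal, so P V is constant: T₂ = T₁; V₂ = V₁·(P₁/P₂) = 15.29 L.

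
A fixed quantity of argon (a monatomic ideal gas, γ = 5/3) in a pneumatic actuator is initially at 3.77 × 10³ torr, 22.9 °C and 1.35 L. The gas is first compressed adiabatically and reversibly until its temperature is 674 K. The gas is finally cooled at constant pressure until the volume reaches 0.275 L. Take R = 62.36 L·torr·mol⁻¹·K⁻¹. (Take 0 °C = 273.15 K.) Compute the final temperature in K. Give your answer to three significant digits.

T₃ ≈ 472 K

Convert: T₁ = 296.0 K.
Reversible adiabatic, γ = 5/3: P₂ = P₁·(T₂/T₁)^(γ/(γ−1)) = 2.948e+04 torr; V₂ = V₁·(T₁/T₂)^(1/(γ−1)) = 0.3930 L.
Isobaric, so V/T is constant: P₃ = P₂; T₃ = T₂·(V₃/V₂) = 471.6 K.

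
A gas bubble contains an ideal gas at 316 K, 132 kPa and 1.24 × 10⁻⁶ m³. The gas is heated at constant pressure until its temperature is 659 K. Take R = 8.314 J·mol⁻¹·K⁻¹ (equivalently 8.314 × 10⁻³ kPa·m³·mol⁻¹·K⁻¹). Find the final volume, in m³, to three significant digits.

V₂ ≈ 2.59e-06 m³

Isobaric, so V/T is constant: P₂ = P₁; V₂ = V₁·(T₂/T₁) = 2.586e-06 m³.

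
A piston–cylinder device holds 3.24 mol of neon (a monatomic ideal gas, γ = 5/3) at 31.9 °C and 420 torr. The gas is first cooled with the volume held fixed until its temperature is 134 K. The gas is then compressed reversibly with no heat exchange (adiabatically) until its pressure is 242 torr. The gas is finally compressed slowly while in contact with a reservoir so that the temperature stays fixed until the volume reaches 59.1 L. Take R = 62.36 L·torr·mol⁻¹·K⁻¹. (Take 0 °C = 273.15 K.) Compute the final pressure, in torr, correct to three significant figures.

Convert: T₁ = 305.0 K.
From PV = nRT: V₁ = nRT₁/P₁ = 146.7 L.
V constant ⇒ P ∝ T: V₂ = V₁; P₂ = P₁·(T₂/T₁) = 184.5 torr.
Adiabatic (γ = 5/3), T V^(γ−1) and P V^γ constant: T₃ = T₂·(P₃/P₂)^((γ−1)/γ) = 149.4 K; V₃ = V₂·(P₂/P₃)^(1/γ) = 124.7 L.
Isothermal, so P V is constant: T₄ = T₃; P₄ = P₃·(V₃/V₄) = 510.6 torr.

P₄ ≈ 511 torr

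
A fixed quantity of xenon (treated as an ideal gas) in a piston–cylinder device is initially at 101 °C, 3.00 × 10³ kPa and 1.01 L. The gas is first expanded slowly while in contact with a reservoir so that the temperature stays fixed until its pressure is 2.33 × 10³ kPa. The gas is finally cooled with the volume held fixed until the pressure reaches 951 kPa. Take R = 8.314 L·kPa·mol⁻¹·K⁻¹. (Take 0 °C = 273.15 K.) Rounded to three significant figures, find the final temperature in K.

Convert: T₁ = 374.1 K.
Isothermal, so P V is constant: T₂ = T₁; V₂ = V₁·(P₁/P₂) = 1.300 L.
V constant ⇒ P ∝ T: V₃ = V₂; T₃ = T₂·(P₃/P₂) = 152.7 K.

T₃ ≈ 153 K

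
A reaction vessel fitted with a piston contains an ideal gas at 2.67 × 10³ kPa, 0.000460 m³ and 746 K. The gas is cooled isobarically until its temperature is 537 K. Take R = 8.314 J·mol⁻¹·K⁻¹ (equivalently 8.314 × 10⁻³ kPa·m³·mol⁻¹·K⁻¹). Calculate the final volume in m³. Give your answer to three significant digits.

V₂ ≈ 0.000331 m³

P constant ⇒ V ∝ T: P₂ = P₁; V₂ = V₁·(T₂/T₁) = 0.0003311 m³.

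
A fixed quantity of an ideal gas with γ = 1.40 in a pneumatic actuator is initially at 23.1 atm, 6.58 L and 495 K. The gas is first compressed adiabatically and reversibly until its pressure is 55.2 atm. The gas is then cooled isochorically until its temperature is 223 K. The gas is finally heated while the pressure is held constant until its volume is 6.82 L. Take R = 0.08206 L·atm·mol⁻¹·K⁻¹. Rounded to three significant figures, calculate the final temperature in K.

Reversible adiabatic, γ = 1.40: T₂ = T₁·(P₂/P₁)^((γ−1)/γ) = 634.9 K; V₂ = V₁·(P₁/P₂)^(1/γ) = 3.532 L.
Isochoric, so P/T is constant: V₃ = V₂; P₃ = P₂·(T₃/T₂) = 19.39 atm.
Isobaric, so V/T is constant: P₄ = P₃; T₄ = T₃·(V₄/V₃) = 430.6 K.

T₄ ≈ 431 K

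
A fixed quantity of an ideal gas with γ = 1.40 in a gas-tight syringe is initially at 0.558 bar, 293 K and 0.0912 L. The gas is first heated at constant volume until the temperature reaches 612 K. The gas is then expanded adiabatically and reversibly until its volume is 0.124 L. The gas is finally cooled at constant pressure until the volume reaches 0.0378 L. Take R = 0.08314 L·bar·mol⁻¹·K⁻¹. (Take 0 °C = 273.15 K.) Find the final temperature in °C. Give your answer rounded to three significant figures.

T₄ ≈ -108 °C

V constant ⇒ P ∝ T: V₂ = V₁; P₂ = P₁·(T₂/T₁) = 1.166 bar.
Reversible adiabatic, γ = 1.40: T₃ = T₂·(V₂/V₃)^(γ−1) = 541.2 K; P₃ = P₂·(V₂/V₃)^γ = 0.7581 bar.
Isobaric, so V/T is constant: P₄ = P₃; T₄ = T₃·(V₄/V₃) = 165.0 K.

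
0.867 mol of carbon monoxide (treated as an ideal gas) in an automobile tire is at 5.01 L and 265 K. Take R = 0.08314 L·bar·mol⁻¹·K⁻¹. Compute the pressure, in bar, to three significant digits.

P ≈ 3.81 bar

PV = nRT ⇒ P = nRT/V = (0.867 × 0.08314 × 265) / 5.01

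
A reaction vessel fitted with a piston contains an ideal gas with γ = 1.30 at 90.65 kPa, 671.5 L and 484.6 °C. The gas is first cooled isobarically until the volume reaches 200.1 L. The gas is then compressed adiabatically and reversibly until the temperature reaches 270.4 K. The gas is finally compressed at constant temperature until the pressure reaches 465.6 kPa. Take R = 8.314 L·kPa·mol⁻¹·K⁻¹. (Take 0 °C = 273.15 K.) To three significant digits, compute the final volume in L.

V₄ ≈ 46.7 L

Convert: T₁ = 757.8 K.
P constant ⇒ V ∝ T: P₂ = P₁; T₂ = T₁·(V₂/V₁) = 225.8 K.
Adiabatic (γ = 1.30), T V^(γ−1) and P V^γ constant: P₃ = P₂·(T₃/T₂)^(γ/(γ−1)) = 198.0 kPa; V₃ = V₂·(T₂/T₃)^(1/(γ−1)) = 109.7 L.
Isothermal, so P V is constant: T₄ = T₃; V₄ = V₃·(P₃/P₄) = 46.65 L.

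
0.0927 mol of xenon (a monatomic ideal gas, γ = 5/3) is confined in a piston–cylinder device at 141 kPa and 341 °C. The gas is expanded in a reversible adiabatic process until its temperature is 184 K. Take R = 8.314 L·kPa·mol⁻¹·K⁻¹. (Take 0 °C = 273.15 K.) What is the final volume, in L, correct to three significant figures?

Convert: T₁ = 614.1 K.
From PV = nRT: V₁ = nRT₁/P₁ = 3.357 L.
Reversible adiabatic, γ = 5/3: P₂ = P₁·(T₂/T₁)^(γ/(γ−1)) = 6.928 kPa; V₂ = V₁·(T₁/T₂)^(1/(γ−1)) = 20.47 L.

V₂ ≈ 20.5 L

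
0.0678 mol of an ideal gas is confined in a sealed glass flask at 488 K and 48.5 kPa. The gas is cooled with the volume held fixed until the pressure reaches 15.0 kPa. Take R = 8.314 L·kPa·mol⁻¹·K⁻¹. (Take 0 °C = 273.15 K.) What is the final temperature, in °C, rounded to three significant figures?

T₂ ≈ -122 °C

From PV = nRT: V₁ = nRT₁/P₁ = 5.672 L.
V constant ⇒ P ∝ T: V₂ = V₁; T₂ = T₁·(P₂/P₁) = 150.9 K.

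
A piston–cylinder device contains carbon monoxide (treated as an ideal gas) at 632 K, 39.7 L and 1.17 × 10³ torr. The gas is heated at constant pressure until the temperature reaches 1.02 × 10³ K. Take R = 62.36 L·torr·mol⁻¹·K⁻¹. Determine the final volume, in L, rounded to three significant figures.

V₂ ≈ 64.1 L

P constant ⇒ V ∝ T: P₂ = P₁; V₂ = V₁·(T₂/T₁) = 64.07 L.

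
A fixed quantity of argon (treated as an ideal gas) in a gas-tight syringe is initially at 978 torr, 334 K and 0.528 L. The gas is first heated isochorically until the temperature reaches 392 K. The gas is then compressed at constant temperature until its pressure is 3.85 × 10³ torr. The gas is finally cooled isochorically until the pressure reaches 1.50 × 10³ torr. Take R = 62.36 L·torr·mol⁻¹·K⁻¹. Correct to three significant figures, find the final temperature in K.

V constant ⇒ P ∝ T: V₂ = V₁; P₂ = P₁·(T₂/T₁) = 1148 torr.
T constant ⇒ Boyle's law P V = const: T₃ = T₂; V₃ = V₂·(P₂/P₃) = 0.1574 L.
V constant ⇒ P ∝ T: V₄ = V₃; T₄ = T₃·(P₄/P₃) = 152.7 K.

T₄ ≈ 153 K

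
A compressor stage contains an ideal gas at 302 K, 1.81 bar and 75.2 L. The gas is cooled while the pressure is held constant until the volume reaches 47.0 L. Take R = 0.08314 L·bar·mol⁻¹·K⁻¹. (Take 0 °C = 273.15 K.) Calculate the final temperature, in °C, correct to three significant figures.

T₂ ≈ -84.4 °C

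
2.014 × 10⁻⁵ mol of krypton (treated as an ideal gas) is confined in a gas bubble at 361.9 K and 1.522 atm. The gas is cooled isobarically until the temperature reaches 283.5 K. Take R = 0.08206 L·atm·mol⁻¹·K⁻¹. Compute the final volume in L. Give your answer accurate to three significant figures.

From PV = nRT: V₁ = nRT₁/P₁ = 0.0003930 L.
Isobaric, so V/T is constant: P₂ = P₁; V₂ = V₁·(T₂/T₁) = 0.0003078 L.

V₂ ≈ 0.000308 L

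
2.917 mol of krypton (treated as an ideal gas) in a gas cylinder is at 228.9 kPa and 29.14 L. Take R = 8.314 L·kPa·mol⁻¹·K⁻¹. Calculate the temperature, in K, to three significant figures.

T ≈ 275 K

PV = nRT ⇒ T = PV/(nR) = (228.9 × 29.14) / (2.917 × 8.314)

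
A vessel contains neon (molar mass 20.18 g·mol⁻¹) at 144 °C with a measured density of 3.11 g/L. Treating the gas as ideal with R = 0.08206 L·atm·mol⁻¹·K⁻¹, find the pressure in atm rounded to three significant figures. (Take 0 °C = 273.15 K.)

P ≈ 5.28 atm

ρ = PM/(RT) ⇒ P = ρRT/M = (3.11 × 0.08206 × 417.1) / 20.18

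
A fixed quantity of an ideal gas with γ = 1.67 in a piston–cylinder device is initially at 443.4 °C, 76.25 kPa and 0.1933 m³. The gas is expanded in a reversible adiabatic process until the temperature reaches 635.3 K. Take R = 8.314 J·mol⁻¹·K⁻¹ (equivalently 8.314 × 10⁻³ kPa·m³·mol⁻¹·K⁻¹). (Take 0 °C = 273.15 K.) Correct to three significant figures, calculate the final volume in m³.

Convert: T₁ = 716.5 K.
Reversible adiabatic, γ = 1.67: P₂ = P₁·(T₂/T₁)^(γ/(γ−1)) = 56.49 kPa; V₂ = V₁·(T₁/T₂)^(1/(γ−1)) = 0.2313 m³.

V₂ ≈ 0.231 m³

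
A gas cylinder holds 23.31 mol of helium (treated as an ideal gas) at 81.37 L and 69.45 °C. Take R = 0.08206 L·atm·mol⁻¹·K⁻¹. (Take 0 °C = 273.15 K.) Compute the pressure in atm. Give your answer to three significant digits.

Convert: T = 342.60 K.
PV = nRT ⇒ P = nRT/V = (23.31 × 0.08206 × 342.60) / 81.37

P ≈ 8.05 atm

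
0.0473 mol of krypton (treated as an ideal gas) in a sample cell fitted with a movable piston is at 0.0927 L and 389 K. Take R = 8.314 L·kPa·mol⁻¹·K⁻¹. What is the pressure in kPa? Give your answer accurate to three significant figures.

P ≈ 1.65e+03 kPa

PV = nRT ⇒ P = nRT/V = (0.0473 × 8.314 × 389) / 0.0927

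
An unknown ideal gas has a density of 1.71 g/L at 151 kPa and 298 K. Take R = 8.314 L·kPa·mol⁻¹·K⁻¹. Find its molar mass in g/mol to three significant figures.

ρ = PM/(RT) ⇒ M = ρRT/P = (1.71 × 8.314 × 298.0) / 151

M ≈ 28.1 g/mol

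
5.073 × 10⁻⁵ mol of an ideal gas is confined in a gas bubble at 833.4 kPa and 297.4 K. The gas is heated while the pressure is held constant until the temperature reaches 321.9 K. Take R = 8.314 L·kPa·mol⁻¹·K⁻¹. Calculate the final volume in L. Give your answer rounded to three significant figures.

V₂ ≈ 0.000163 L

From PV = nRT: V₁ = nRT₁/P₁ = 0.0001505 L.
Isobaric, so V/T is constant: P₂ = P₁; V₂ = V₁·(T₂/T₁) = 0.0001629 L.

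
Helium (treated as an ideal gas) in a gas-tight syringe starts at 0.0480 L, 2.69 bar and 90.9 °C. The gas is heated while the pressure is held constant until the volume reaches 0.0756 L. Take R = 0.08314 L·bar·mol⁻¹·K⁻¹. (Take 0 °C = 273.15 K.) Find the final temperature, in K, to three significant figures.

Convert: T₁ = 364.0 K.
Isobaric, so V/T is constant: P₂ = P₁; T₂ = T₁·(V₂/V₁) = 573.4 K.

T₂ ≈ 573 K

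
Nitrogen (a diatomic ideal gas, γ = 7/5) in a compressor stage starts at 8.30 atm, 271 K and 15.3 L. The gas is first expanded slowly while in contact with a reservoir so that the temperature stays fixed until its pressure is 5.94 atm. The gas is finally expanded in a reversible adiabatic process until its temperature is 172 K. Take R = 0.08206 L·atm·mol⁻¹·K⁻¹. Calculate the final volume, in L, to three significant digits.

V₃ ≈ 66.6 L

Isothermal, so P V is constant: T₂ = T₁; V₂ = V₁·(P₁/P₂) = 21.38 L.
Adiabatic (γ = 7/5), T V^(γ−1) and P V^γ constant: P₃ = P₂·(T₃/T₂)^(γ/(γ−1)) = 1.210 atm; V₃ = V₂·(T₂/T₃)^(1/(γ−1)) = 66.62 L.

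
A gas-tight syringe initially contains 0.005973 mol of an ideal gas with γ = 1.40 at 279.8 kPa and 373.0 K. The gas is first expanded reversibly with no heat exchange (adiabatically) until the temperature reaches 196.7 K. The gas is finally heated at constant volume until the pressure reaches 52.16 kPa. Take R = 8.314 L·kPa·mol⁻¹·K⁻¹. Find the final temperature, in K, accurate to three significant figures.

From PV = nRT: V₁ = nRT₁/P₁ = 0.06620 L.
Adiabatic (γ = 1.40), T V^(γ−1) and P V^γ constant: P₂ = P₁·(T₂/T₁)^(γ/(γ−1)) = 29.80 kPa; V₂ = V₁·(T₁/T₂)^(1/(γ−1)) = 0.3278 L.
V constant ⇒ P ∝ T: V₃ = V₂; T₃ = T₂·(P₃/P₂) = 344.3 K.

T₃ ≈ 344 K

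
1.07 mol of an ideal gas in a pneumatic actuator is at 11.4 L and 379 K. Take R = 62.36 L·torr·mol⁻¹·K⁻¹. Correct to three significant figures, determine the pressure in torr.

P ≈ 2.22e+03 torr

PV = nRT ⇒ P = nRT/V = (1.07 × 62.36 × 379) / 11.4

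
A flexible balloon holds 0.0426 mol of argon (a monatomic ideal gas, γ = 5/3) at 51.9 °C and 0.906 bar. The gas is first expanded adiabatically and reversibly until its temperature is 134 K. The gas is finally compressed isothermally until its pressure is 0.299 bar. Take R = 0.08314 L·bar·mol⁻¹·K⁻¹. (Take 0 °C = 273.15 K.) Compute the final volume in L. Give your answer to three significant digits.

V₃ ≈ 1.59 L

Convert: T₁ = 325.0 K.
From PV = nRT: V₁ = nRT₁/P₁ = 1.271 L.
Reversible adiabatic, γ = 5/3: P₂ = P₁·(T₂/T₁)^(γ/(γ−1)) = 0.09886 bar; V₂ = V₁·(T₁/T₂)^(1/(γ−1)) = 4.801 L.
Isothermal, so P V is constant: T₃ = T₂; V₃ = V₂·(P₂/P₃) = 1.587 L.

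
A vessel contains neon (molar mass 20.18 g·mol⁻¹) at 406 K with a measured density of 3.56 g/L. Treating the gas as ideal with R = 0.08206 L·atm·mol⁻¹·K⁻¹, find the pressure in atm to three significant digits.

P ≈ 5.88 atm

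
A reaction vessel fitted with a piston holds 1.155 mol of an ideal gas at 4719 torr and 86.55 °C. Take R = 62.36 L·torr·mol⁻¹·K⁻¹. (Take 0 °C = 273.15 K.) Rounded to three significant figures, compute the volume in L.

Convert: T = 359.70 K.
PV = nRT ⇒ V = nRT/P = (1.155 × 62.36 × 359.70) / 4719

V ≈ 5.49 L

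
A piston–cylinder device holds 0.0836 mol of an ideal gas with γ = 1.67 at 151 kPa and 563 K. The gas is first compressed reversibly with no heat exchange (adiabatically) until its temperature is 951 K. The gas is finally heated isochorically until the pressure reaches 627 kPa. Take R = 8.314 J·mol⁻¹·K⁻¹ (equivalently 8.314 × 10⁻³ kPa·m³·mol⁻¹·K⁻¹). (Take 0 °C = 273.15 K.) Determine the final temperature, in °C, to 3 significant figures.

From PV = nRT: V₁ = nRT₁/P₁ = 0.002591 m³.
Adiabatic (γ = 1.67), T V^(γ−1) and P V^γ constant: P₂ = P₁·(T₂/T₁)^(γ/(γ−1)) = 557.8 kPa; V₂ = V₁·(T₁/T₂)^(1/(γ−1)) = 0.001185 m³.
Isochoric, so P/T is constant: V₃ = V₂; T₃ = T₂·(P₃/P₂) = 1069 K.

T₃ ≈ 796 °C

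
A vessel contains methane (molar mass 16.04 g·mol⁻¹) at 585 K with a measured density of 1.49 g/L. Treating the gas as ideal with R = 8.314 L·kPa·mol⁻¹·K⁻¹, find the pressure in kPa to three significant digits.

P ≈ 452 kPa

ρ = PM/(RT) ⇒ P = ρRT/M = (1.49 × 8.314 × 585.0) / 16.04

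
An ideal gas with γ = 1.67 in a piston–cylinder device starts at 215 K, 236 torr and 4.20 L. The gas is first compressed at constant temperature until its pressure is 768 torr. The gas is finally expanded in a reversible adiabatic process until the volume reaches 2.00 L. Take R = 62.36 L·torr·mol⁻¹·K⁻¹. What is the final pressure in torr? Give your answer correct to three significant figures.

Isothermal, so P V is constant: T₂ = T₁; V₂ = V₁·(P₁/P₂) = 1.291 L.
Adiabatic (γ = 1.67), T V^(γ−1) and P V^γ constant: T₃ = T₂·(V₂/V₃)^(γ−1) = 160.3 K; P₃ = P₂·(V₂/V₃)^γ = 369.6 torr.

P₃ ≈ 370 torr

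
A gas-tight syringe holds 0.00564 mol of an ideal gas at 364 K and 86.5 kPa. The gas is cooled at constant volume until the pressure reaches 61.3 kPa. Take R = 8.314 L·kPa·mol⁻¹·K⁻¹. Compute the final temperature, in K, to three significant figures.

From PV = nRT: V₁ = nRT₁/P₁ = 0.1973 L.
V constant ⇒ P ∝ T: V₂ = V₁; T₂ = T₁·(P₂/P₁) = 258.0 K.

T₂ ≈ 258 K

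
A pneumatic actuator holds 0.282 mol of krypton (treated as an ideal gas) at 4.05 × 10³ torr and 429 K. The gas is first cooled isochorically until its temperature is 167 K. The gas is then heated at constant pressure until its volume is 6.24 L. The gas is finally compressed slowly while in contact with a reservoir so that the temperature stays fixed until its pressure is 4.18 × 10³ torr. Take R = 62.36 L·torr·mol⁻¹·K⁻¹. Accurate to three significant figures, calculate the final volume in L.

From PV = nRT: V₁ = nRT₁/P₁ = 1.863 L.
Isochoric, so P/T is constant: V₂ = V₁; P₂ = P₁·(T₂/T₁) = 1577 torr.
Isobaric, so V/T is constant: P₃ = P₂; T₃ = T₂·(V₃/V₂) = 559.4 K.
Isothermal, so P V is constant: T₄ = T₃; V₄ = V₃·(P₃/P₄) = 2.354 L.

V₄ ≈ 2.35 L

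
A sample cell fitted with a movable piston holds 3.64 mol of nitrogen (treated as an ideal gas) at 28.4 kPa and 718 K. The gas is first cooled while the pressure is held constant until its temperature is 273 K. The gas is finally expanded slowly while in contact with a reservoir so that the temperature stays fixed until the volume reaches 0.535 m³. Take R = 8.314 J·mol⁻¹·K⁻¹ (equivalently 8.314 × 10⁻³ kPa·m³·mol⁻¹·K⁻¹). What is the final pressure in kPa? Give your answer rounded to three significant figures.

From PV = nRT: V₁ = nRT₁/P₁ = 0.7651 m³.
Isobaric, so V/T is constant: P₂ = P₁; V₂ = V₁·(T₂/T₁) = 0.2909 m³.
T constant ⇒ Boyle's law P V = const: T₃ = T₂; P₃ = P₂·(V₂/V₃) = 15.44 kPa.

P₃ ≈ 15.4 kPa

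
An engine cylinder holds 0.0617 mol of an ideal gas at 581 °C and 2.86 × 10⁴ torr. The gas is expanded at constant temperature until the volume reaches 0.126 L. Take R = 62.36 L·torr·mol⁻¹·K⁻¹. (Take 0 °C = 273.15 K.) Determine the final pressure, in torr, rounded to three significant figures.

Convert: T₁ = 854.1 K.
From PV = nRT: V₁ = nRT₁/P₁ = 0.1149 L.
Isothermal, so P V is constant: T₂ = T₁; P₂ = P₁·(V₁/V₂) = 2.608e+04 torr.

P₂ ≈ 2.61e+04 torr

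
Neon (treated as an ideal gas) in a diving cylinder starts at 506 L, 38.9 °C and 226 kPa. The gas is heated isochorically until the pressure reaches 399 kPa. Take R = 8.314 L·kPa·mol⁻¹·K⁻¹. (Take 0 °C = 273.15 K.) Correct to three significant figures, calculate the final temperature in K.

Convert: T₁ = 312.0 K.
Isochoric, so P/T is constant: V₂ = V₁; T₂ = T₁·(P₂/P₁) = 550.9 K.

T₂ ≈ 551 K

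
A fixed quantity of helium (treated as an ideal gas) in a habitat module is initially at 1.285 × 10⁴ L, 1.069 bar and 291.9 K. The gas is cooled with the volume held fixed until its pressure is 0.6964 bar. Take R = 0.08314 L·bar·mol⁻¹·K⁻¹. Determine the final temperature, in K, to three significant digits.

T₂ ≈ 190 K

Isochoric, so P/T is constant: V₂ = V₁; T₂ = T₁·(P₂/P₁) = 190.2 K.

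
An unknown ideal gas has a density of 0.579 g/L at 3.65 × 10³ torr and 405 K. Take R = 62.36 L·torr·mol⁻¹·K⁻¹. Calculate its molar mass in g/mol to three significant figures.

ρ = PM/(RT) ⇒ M = ρRT/P = (0.579 × 62.36 × 405.0) / 3.65e+03

M ≈ 4.01 g/mol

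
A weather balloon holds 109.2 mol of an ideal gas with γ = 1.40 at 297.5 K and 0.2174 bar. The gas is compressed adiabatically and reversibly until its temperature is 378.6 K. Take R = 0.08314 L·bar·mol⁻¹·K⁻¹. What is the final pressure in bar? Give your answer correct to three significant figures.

From PV = nRT: V₁ = nRT₁/P₁ = 1.242e+04 L.
Adiabatic (γ = 1.40), T V^(γ−1) and P V^γ constant: P₂ = P₁·(T₂/T₁)^(γ/(γ−1)) = 0.5055 bar; V₂ = V₁·(T₁/T₂)^(1/(γ−1)) = 6800 L.

P₂ ≈ 0.505 bar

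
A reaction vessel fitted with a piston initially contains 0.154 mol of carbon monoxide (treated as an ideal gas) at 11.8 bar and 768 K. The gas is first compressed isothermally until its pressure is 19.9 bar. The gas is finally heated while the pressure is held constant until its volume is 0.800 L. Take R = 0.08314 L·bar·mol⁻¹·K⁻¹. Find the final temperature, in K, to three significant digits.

T₃ ≈ 1.24e+03 K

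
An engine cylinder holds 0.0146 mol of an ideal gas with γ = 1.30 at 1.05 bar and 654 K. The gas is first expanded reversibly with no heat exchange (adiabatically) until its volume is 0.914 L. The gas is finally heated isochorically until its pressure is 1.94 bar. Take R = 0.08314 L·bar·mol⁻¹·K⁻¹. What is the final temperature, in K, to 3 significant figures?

From PV = nRT: V₁ = nRT₁/P₁ = 0.7561 L.
Adiabatic (γ = 1.30), T V^(γ−1) and P V^γ constant: T₂ = T₁·(V₁/V₂)^(γ−1) = 617.8 K; P₂ = P₁·(V₁/V₂)^γ = 0.8205 bar.
Isochoric, so P/T is constant: V₃ = V₂; T₃ = T₂·(P₃/P₂) = 1461 K.

T₃ ≈ 1.46e+03 K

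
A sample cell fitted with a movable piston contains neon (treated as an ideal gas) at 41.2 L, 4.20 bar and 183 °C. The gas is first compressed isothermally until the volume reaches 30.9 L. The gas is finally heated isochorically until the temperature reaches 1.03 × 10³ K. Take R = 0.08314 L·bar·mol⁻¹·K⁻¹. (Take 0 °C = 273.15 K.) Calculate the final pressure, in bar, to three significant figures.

P₃ ≈ 12.6 bar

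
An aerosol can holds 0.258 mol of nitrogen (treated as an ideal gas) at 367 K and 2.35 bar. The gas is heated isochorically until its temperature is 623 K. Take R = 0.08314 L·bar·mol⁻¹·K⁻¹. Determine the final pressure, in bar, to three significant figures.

P₂ ≈ 3.99 bar

From PV = nRT: V₁ = nRT₁/P₁ = 3.350 L.
Isochoric, so P/T is constant: V₂ = V₁; P₂ = P₁·(T₂/T₁) = 3.989 bar.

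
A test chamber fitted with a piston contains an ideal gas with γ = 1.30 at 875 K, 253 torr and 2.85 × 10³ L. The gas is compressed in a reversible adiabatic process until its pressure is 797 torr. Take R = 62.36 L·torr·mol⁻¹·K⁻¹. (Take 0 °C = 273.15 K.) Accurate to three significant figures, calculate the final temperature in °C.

T₂ ≈ 867 °C

Reversible adiabatic, γ = 1.30: T₂ = T₁·(P₂/P₁)^((γ−1)/γ) = 1140 K; V₂ = V₁·(P₁/P₂)^(1/γ) = 1179 L.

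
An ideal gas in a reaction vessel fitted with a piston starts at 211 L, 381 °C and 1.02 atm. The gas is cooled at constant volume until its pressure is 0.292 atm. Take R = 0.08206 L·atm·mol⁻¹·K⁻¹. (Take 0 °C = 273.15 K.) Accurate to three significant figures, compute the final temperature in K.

T₂ ≈ 187 K

Convert: T₁ = 654.1 K.
V constant ⇒ P ∝ T: V₂ = V₁; T₂ = T₁·(P₂/P₁) = 187.3 K.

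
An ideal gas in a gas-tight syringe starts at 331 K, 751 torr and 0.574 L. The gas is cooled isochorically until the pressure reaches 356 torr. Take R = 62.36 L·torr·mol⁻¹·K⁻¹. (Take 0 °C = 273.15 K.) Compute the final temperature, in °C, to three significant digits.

Isochoric, so P/T is constant: V₂ = V₁; T₂ = T₁·(P₂/P₁) = 156.9 K.

T₂ ≈ -116 °C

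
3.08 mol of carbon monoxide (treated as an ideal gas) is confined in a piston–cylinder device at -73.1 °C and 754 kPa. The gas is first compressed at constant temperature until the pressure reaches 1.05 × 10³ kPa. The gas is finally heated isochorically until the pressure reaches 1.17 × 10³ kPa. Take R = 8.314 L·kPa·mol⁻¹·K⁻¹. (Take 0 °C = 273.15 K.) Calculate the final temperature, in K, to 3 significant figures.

T₃ ≈ 223 K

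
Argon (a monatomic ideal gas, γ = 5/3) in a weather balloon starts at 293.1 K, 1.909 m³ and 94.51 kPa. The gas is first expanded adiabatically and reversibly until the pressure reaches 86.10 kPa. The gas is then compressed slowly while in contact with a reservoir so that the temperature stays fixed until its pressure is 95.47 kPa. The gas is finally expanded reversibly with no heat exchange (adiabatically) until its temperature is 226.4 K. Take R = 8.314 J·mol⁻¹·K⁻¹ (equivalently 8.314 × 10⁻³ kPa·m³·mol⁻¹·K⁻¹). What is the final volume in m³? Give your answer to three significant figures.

V₄ ≈ 2.54 m³

Adiabatic (γ = 5/3), T V^(γ−1) and P V^γ constant: T₂ = T₁·(P₂/P₁)^((γ−1)/γ) = 282.4 K; V₂ = V₁·(P₁/P₂)^(1/γ) = 2.019 m³.
T constant ⇒ Boyle's law P V = const: T₃ = T₂; V₃ = V₂·(P₂/P₃) = 1.821 m³.
Reversible adiabatic, γ = 5/3: P₄ = P₃·(T₄/T₃)^(γ/(γ−1)) = 54.95 kPa; V₄ = V₃·(T₃/T₄)^(1/(γ−1)) = 2.536 m³.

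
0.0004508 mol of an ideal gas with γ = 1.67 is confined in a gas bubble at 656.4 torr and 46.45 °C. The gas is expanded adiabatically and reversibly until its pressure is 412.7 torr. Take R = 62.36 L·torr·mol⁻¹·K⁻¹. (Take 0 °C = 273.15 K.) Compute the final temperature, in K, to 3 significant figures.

Convert: T₁ = 319.6 K.
From PV = nRT: V₁ = nRT₁/P₁ = 0.01369 L.
Reversible adiabatic, γ = 1.67: T₂ = T₁·(P₂/P₁)^((γ−1)/γ) = 265.3 K; V₂ = V₁·(P₁/P₂)^(1/γ) = 0.01807 L.

T₂ ≈ 265 K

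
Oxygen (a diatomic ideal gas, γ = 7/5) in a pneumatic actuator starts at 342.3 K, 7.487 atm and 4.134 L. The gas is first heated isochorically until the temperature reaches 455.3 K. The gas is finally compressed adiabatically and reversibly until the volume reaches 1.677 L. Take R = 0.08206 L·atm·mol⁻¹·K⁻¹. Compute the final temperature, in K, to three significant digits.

Isochoric, so P/T is constant: V₂ = V₁; P₂ = P₁·(T₂/T₁) = 9.959 atm.
Reversible adiabatic, γ = 7/5: T₃ = T₂·(V₂/V₃)^(γ−1) = 653.2 K; P₃ = P₂·(V₂/V₃)^γ = 35.22 atm.

T₃ ≈ 653 K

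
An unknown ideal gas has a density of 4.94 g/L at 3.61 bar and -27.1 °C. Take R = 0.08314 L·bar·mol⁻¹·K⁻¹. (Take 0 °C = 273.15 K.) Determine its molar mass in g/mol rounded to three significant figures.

M ≈ 28.0 g/mol

ρ = PM/(RT) ⇒ M = ρRT/P = (4.94 × 0.08314 × 246.0) / 3.61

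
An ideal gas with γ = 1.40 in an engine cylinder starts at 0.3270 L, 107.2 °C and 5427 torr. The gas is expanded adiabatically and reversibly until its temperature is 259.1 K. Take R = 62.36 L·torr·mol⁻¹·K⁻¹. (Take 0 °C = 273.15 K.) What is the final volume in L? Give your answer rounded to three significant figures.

Convert: T₁ = 380.3 K.
Adiabatic (γ = 1.40), T V^(γ−1) and P V^γ constant: P₂ = P₁·(T₂/T₁)^(γ/(γ−1)) = 1416 torr; V₂ = V₁·(T₁/T₂)^(1/(γ−1)) = 0.8538 L.

V₂ ≈ 0.854 L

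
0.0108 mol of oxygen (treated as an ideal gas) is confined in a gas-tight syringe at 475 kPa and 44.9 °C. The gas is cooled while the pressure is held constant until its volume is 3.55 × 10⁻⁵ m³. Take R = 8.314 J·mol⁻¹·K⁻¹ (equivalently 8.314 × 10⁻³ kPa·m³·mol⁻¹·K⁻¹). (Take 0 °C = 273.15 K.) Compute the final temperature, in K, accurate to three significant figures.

T₂ ≈ 188 K

Convert: T₁ = 318.0 K.
From PV = nRT: V₁ = nRT₁/P₁ = 6.012e-05 m³.
P constant ⇒ V ∝ T: P₂ = P₁; T₂ = T₁·(V₂/V₁) = 187.8 K.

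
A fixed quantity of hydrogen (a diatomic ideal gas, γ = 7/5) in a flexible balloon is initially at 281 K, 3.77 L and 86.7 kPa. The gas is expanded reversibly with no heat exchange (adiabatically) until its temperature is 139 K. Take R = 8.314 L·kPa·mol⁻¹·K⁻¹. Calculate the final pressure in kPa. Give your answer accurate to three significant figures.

Adiabatic (γ = 7/5), T V^(γ−1) and P V^γ constant: P₂ = P₁·(T₂/T₁)^(γ/(γ−1)) = 7.381 kPa; V₂ = V₁·(T₁/T₂)^(1/(γ−1)) = 21.91 L.

P₂ ≈ 7.38 kPa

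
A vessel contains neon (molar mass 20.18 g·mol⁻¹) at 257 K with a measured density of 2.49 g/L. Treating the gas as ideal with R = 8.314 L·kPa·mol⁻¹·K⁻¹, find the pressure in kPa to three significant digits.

P ≈ 264 kPa

ρ = PM/(RT) ⇒ P = ρRT/M = (2.49 × 8.314 × 257.0) / 20.18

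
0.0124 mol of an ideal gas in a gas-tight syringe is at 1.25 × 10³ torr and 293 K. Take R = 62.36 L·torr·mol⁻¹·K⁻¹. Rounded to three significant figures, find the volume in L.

V ≈ 0.181 L

PV = nRT ⇒ V = nRT/P = (0.0124 × 62.36 × 293) / 1.25e+03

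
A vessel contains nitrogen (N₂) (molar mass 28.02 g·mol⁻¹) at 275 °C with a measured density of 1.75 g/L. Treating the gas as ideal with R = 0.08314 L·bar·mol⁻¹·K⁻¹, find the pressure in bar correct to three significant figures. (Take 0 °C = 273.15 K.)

ρ = PM/(RT) ⇒ P = ρRT/M = (1.75 × 0.08314 × 548.1) / 28.02

P ≈ 2.85 bar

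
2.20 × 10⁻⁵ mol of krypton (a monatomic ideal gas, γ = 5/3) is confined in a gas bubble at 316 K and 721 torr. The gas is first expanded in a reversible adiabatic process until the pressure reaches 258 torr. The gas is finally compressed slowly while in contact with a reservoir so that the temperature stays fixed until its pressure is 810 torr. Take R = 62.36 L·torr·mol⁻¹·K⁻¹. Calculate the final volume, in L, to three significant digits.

From PV = nRT: V₁ = nRT₁/P₁ = 0.0006013 L.
Adiabatic (γ = 5/3), T V^(γ−1) and P V^γ constant: T₂ = T₁·(P₂/P₁)^((γ−1)/γ) = 209.5 K; V₂ = V₁·(P₁/P₂)^(1/γ) = 0.001114 L.
Isothermal, so P V is constant: T₃ = T₂; V₃ = V₂·(P₂/P₃) = 0.0003548 L.

V₃ ≈ 0.000355 L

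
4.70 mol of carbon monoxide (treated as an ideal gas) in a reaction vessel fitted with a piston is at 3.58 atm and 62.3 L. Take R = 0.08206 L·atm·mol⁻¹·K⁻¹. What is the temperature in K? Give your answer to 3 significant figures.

PV = nRT ⇒ T = PV/(nR) = (3.58 × 62.3) / (4.70 × 0.08206)

T ≈ 578 K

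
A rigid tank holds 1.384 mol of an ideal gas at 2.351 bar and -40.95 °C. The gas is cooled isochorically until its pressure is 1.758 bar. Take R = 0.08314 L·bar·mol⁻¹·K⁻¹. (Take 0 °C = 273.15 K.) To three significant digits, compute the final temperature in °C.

T₂ ≈ -99.5 °C

Convert: T₁ = 232.2 K.
From PV = nRT: V₁ = nRT₁/P₁ = 11.36 L.
V constant ⇒ P ∝ T: V₂ = V₁; T₂ = T₁·(P₂/P₁) = 173.6 K.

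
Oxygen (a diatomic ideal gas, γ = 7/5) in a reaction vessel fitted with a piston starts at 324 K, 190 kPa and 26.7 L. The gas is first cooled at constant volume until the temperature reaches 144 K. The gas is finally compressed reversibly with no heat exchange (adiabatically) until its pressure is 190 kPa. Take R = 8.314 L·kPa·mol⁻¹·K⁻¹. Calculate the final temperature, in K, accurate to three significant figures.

V constant ⇒ P ∝ T: V₂ = V₁; P₂ = P₁·(T₂/T₁) = 84.44 kPa.
Adiabatic (γ = 7/5), T V^(γ−1) and P V^γ constant: T₃ = T₂·(P₃/P₂)^((γ−1)/γ) = 181.5 K; V₃ = V₂·(P₂/P₃)^(1/γ) = 14.96 L.

T₃ ≈ 182 K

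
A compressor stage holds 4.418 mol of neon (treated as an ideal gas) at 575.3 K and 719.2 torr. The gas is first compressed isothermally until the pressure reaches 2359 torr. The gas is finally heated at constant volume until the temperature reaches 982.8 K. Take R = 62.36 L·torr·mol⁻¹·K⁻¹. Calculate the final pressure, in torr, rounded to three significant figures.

From PV = nRT: V₁ = nRT₁/P₁ = 220.4 L.
T constant ⇒ Boyle's law P V = const: T₂ = T₁; V₂ = V₁·(P₁/P₂) = 67.19 L.
V constant ⇒ P ∝ T: V₃ = V₂; P₃ = P₂·(T₃/T₂) = 4030 torr.

P₃ ≈ 4.03e+03 torr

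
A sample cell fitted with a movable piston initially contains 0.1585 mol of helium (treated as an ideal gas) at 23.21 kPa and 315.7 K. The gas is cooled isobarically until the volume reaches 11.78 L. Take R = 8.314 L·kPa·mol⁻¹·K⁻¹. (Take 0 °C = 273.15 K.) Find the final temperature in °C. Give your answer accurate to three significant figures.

From PV = nRT: V₁ = nRT₁/P₁ = 17.92 L.
P constant ⇒ V ∝ T: P₂ = P₁; T₂ = T₁·(V₂/V₁) = 207.5 K.

T₂ ≈ -65.7 °C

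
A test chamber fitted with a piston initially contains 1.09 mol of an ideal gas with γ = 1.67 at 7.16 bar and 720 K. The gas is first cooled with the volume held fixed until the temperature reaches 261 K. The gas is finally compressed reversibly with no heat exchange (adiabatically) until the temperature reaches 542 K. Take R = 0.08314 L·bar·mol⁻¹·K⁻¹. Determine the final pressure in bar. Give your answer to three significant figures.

P₃ ≈ 16.0 bar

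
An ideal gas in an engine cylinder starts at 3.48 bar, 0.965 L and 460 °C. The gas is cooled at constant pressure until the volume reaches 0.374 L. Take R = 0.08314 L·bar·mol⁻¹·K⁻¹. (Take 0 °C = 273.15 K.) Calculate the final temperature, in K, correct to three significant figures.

T₂ ≈ 284 K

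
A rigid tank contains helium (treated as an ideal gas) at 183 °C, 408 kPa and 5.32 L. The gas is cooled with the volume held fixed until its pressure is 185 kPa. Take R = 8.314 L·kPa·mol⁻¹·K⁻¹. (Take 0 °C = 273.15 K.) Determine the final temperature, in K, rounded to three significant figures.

Convert: T₁ = 456.1 K.
V constant ⇒ P ∝ T: V₂ = V₁; T₂ = T₁·(P₂/P₁) = 206.8 K.

T₂ ≈ 207 K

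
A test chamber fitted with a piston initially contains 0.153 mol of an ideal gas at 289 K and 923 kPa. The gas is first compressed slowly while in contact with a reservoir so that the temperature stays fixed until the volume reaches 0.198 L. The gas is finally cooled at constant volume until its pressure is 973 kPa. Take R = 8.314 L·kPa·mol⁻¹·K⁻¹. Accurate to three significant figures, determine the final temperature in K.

T₃ ≈ 151 K

From PV = nRT: V₁ = nRT₁/P₁ = 0.3983 L.
T constant ⇒ Boyle's law P V = const: T₂ = T₁; P₂ = P₁·(V₁/V₂) = 1857 kPa.
Isochoric, so P/T is constant: V₃ = V₂; T₃ = T₂·(P₃/P₂) = 151.5 K.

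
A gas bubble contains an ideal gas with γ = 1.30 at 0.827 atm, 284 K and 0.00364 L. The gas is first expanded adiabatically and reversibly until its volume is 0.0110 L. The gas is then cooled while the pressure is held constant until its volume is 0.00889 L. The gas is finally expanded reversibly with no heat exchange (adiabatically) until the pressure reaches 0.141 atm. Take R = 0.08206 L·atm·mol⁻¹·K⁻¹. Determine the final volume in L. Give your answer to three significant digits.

Adiabatic (γ = 1.30), T V^(γ−1) and P V^γ constant: T₂ = T₁·(V₁/V₂)^(γ−1) = 203.8 K; P₂ = P₁·(V₁/V₂)^γ = 0.1964 atm.
P constant ⇒ V ∝ T: P₃ = P₂; T₃ = T₂·(V₃/V₂) = 164.7 K.
Adiabatic (γ = 1.30), T V^(γ−1) and P V^γ constant: T₄ = T₃·(P₄/P₃)^((γ−1)/γ) = 152.6 K; V₄ = V₃·(P₃/P₄)^(1/γ) = 0.01147 L.

V₄ ≈ 0.0115 L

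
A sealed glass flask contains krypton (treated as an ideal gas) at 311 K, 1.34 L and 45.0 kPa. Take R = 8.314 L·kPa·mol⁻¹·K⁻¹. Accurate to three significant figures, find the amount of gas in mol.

PV = nRT ⇒ n = PV/(RT) = (45.0 × 1.34) / (8.314 × 311)

n ≈ 0.0233 mol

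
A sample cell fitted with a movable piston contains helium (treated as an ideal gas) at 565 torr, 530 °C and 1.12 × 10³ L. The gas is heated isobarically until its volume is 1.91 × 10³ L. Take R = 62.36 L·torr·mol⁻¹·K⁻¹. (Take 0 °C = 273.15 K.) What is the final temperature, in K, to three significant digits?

T₂ ≈ 1.37e+03 K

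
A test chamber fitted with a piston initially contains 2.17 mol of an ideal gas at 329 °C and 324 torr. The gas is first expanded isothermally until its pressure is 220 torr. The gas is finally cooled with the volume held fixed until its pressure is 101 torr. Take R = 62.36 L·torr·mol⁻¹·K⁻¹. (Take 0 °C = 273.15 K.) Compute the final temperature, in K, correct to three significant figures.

Convert: T₁ = 602.1 K.
From PV = nRT: V₁ = nRT₁/P₁ = 251.5 L.
Isothermal, so P V is constant: T₂ = T₁; V₂ = V₁·(P₁/P₂) = 370.4 L.
V constant ⇒ P ∝ T: V₃ = V₂; T₃ = T₂·(P₃/P₂) = 276.4 K.

T₃ ≈ 276 K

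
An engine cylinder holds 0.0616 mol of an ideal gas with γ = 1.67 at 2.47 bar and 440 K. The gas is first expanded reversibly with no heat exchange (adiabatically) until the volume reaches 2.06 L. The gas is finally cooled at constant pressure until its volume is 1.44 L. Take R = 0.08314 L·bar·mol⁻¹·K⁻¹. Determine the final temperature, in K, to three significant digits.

From PV = nRT: V₁ = nRT₁/P₁ = 0.9123 L.
Reversible adiabatic, γ = 1.67: T₂ = T₁·(V₁/V₂)^(γ−1) = 255.0 K; P₂ = P₁·(V₁/V₂)^γ = 0.6338 bar.
P constant ⇒ V ∝ T: P₃ = P₂; T₃ = T₂·(V₃/V₂) = 178.2 K.

T₃ ≈ 178 K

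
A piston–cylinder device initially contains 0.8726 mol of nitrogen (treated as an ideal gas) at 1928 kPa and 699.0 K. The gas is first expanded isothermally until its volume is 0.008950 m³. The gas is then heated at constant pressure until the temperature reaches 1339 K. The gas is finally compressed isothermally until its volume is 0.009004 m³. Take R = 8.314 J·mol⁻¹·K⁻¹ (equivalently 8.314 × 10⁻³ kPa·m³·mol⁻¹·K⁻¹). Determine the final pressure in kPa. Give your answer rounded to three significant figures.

P₄ ≈ 1.08e+03 kPa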